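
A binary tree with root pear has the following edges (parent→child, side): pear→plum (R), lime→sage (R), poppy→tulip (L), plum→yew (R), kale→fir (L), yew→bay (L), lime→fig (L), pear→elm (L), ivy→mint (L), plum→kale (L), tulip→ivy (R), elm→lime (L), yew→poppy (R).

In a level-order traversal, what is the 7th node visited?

Level-order visits nodes level by level from the root, left to right within each level.
Level 0: pear
Level 1: elm, plum
Level 2: lime, kale, yew
Level 3: fig, sage, fir, bay, poppy
Level 4: tulip
Level 5: ivy
Level 6: mint
Full level-order sequence: pear, elm, plum, lime, kale, yew, fig, sage, fir, bay, poppy, tulip, ivy, mint.

fig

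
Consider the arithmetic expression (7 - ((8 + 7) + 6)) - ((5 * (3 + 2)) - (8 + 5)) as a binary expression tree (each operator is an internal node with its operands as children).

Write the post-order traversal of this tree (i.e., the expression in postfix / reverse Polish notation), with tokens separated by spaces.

Post-order on an expression tree gives postfix notation: for each operator, emit left operand, right operand, then the operator.

7 8 7 + 6 + - 5 3 2 + * 8 5 + - -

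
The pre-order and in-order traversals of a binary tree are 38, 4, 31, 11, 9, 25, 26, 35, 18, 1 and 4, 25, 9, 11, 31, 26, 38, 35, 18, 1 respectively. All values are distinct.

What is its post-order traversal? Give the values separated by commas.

The first element of pre-order is the root; it splits in-order into left and right subtrees.
Root 38: left subtree has 6 nodes {4, 25, 9, 11, 31, 26}, right has 3 {35, 18, 1}.
  Root 4: left subtree has 0 nodes { }, right has 5 {25, 9, 11, 31, 26}.
    Root 31: left subtree has 3 nodes {25, 9, 11}, right has 1 {26}.
      Root 11: left subtree has 2 nodes {25, 9}, right has 0 { }.
        Root 9: left subtree has 1 node {25}, right has 0 { }.
  Root 35: left subtree has 0 nodes { }, right has 2 {18, 1}.
    Root 18: left subtree has 0 nodes { }, right has 1 {1}.

25, 9, 11, 26, 31, 4, 1, 18, 35, 38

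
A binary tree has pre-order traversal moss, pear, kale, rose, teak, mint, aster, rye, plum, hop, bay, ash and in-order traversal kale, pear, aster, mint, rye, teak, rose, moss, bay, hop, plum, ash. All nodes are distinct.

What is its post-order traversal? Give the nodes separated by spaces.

kale aster rye mint teak rose pear bay hop ash plum moss

The first element of pre-order is the root; it splits in-order into left and right subtrees.
Root moss: left subtree has 7 nodes {kale, pear, aster, mint, rye, teak, rose}, right has 4 {bay, hop, plum, ash}.
  Root pear: left subtree has 1 node {kale}, right has 5 {aster, mint, rye, teak, rose}.
    Root rose: left subtree has 4 nodes {aster, mint, rye, teak}, right has 0 { }.
      Root teak: left subtree has 3 nodes {aster, mint, rye}, right has 0 { }.
        Root mint: left subtree has 1 node {aster}, right has 1 {rye}.
  Root plum: left subtree has 2 nodes {bay, hop}, right has 1 {ash}.
    Root hop: left subtree has 1 node {bay}, right has 0 { }.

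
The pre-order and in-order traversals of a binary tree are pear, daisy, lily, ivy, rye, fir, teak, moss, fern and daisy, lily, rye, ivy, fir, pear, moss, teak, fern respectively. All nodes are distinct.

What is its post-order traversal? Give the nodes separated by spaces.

rye fir ivy lily daisy moss fern teak pear

The first element of pre-order is the root; it splits in-order into left and right subtrees.
Root pear: left subtree has 5 nodes {daisy, lily, rye, ivy, fir}, right has 3 {moss, teak, fern}.
  Root daisy: left subtree has 0 nodes { }, right has 4 {lily, rye, ivy, fir}.
    Root lily: left subtree has 0 nodes { }, right has 3 {rye, ivy, fir}.
      Root ivy: left subtree has 1 node {rye}, right has 1 {fir}.
  Root teak: left subtree has 1 node {moss}, right has 1 {fern}.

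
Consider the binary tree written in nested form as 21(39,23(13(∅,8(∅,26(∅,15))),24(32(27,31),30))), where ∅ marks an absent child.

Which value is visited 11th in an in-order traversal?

24

In-order visits the left subtree, then the node, then the right subtree.
At 21: go left to 39.
  39 is a leaf — visit 39.
Visit 21.
At 21: go right to 23.
  At 23: go left to 13.
    At 13: no left child.
    Visit 13.
    At 13: go right to 8.
      At 8: no left child.
      Visit 8.
      At 8: go right to 26.
        At 26: no left child.
        Visit 26.
        At 26: go right to 15.
          15 is a leaf — visit 15.
  Visit 23.
  At 23: go right to 24.
    At 24: go left to 32.
      At 32: go left to 27.
        27 is a leaf — visit 27.
      Visit 32.
      At 32: go right to 31.
        31 is a leaf — visit 31.
    Visit 24.
    At 24: go right to 30.
      30 is a leaf — visit 30.
Full in-order sequence: 39, 21, 13, 8, 26, 15, 23, 27, 32, 31, 24, 30.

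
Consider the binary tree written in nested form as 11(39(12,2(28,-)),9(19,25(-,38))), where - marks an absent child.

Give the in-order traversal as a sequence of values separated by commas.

12, 39, 28, 2, 11, 19, 9, 25, 38

In-order visits the left subtree, then the node, then the right subtree.
At 11: go left to 39.
  At 39: go left to 12.
    12 is a leaf — visit 12.
  Visit 39.
  At 39: go right to 2.
    At 2: go left to 28.
      28 is a leaf — visit 28.
    Visit 2.
    At 2: no right child.
Visit 11.
At 11: go right to 9.
  At 9: go left to 19.
    19 is a leaf — visit 19.
  Visit 9.
  At 9: go right to 25.
    At 25: no left child.
    Visit 25.
    At 25: go right to 38.
      38 is a leaf — visit 38.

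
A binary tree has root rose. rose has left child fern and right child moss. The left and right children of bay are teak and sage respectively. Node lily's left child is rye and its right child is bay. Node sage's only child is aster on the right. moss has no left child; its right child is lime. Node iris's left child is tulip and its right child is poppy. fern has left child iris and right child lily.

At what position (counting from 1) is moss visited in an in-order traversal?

12

In-order visits the left subtree, then the node, then the right subtree.
At rose: go left to fern.
  At fern: go left to iris.
    At iris: go left to tulip.
      tulip is a leaf — visit tulip.
    Visit iris.
    At iris: go right to poppy.
      poppy is a leaf — visit poppy.
  Visit fern.
  At fern: go right to lily.
    At lily: go left to rye.
      rye is a leaf — visit rye.
    Visit lily.
    At lily: go right to bay.
      At bay: go left to teak.
        teak is a leaf — visit teak.
      Visit bay.
      At bay: go right to sage.
        At sage: no left child.
        Visit sage.
        At sage: go right to aster.
          aster is a leaf — visit aster.
Visit rose.
At rose: go right to moss.
  At moss: no left child.
  Visit moss.
  At moss: go right to lime.
    lime is a leaf — visit lime.
Full in-order sequence: tulip, iris, poppy, fern, rye, lily, teak, bay, sage, aster, rose, moss, lime.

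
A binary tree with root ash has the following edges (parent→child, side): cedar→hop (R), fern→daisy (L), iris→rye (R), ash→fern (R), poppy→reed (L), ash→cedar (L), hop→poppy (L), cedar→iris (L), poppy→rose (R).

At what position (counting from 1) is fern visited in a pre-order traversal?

Pre-order visits the node, then its left subtree, then its right subtree.
Visit ash.
At ash: go left to cedar.
  Visit cedar.
  At cedar: go left to iris.
    Visit iris.
    At iris: no left child.
    At iris: go right to rye.
      rye is a leaf — visit rye.
  At cedar: go right to hop.
    Visit hop.
    At hop: go left to poppy.
      Visit poppy.
      At poppy: go left to reed.
        reed is a leaf — visit reed.
      At poppy: go right to rose.
        rose is a leaf — visit rose.
    At hop: no right child.
At ash: go right to fern.
  Visit fern.
  At fern: go left to daisy.
    daisy is a leaf — visit daisy.
  At fern: no right child.
Full pre-order sequence: ash, cedar, iris, rye, hop, poppy, reed, rose, fern, daisy.

9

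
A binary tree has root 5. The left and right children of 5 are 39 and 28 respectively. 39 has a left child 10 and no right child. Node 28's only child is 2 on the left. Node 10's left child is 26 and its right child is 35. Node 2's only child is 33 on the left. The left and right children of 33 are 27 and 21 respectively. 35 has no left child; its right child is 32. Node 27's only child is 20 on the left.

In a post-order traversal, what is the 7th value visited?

Post-order visits the left subtree, then the right subtree, then the node.
At 5: go left to 39.
  At 39: go left to 10.
    At 10: go left to 26.
      26 is a leaf — visit 26.
    At 10: go right to 35.
      At 35: no left child.
      At 35: go right to 32.
        32 is a leaf — visit 32.
      Visit 35.
    Visit 10.
  At 39: no right child.
  Visit 39.
At 5: go right to 28.
  At 28: go left to 2.
    At 2: go left to 33.
      At 33: go left to 27.
        At 27: go left to 20.
          20 is a leaf — visit 20.
        At 27: no right child.
        Visit 27.
      At 33: go right to 21.
        21 is a leaf — visit 21.
      Visit 33.
    At 2: no right child.
    Visit 2.
  At 28: no right child.
  Visit 28.
Visit 5.
Full post-order sequence: 26, 32, 35, 10, 39, 20, 27, 21, 33, 2, 28, 5.

27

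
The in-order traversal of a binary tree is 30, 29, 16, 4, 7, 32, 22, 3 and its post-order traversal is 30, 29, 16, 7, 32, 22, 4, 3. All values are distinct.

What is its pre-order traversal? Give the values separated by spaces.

3 4 16 29 30 22 32 7

The last element of post-order is the root; it splits in-order into left and right subtrees.
Root 3: left subtree has 7 nodes {30, 29, 16, 4, 7, 32, 22}, right has 0 { }.
  Root 4: left subtree has 3 nodes {30, 29, 16}, right has 3 {7, 32, 22}.
    Root 16: left subtree has 2 nodes {30, 29}, right has 0 { }.
      Root 29: left subtree has 1 node {30}, right has 0 { }.
    Root 22: left subtree has 2 nodes {7, 32}, right has 0 { }.
      Root 32: left subtree has 1 node {7}, right has 0 { }.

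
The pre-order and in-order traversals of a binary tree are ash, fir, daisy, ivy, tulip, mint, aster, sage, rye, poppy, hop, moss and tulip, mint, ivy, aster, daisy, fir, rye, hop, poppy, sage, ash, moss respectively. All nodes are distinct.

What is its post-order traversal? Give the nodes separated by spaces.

mint tulip aster ivy daisy hop poppy rye sage fir moss ash

The first element of pre-order is the root; it splits in-order into left and right subtrees.
Root ash: left subtree has 10 nodes {tulip, mint, ivy, aster, daisy, fir, rye, hop, poppy, sage}, right has 1 {moss}.
  Root fir: left subtree has 5 nodes {tulip, mint, ivy, aster, daisy}, right has 4 {rye, hop, poppy, sage}.
    Root daisy: left subtree has 4 nodes {tulip, mint, ivy, aster}, right has 0 { }.
      Root ivy: left subtree has 2 nodes {tulip, mint}, right has 1 {aster}.
        Root tulip: left subtree has 0 nodes { }, right has 1 {mint}.
    Root sage: left subtree has 3 nodes {rye, hop, poppy}, right has 0 { }.
      Root rye: left subtree has 0 nodes { }, right has 2 {hop, poppy}.
        Root poppy: left subtree has 1 node {hop}, right has 0 { }.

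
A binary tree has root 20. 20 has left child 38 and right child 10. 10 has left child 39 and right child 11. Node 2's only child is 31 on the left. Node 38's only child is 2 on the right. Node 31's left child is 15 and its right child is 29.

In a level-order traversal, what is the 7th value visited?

31

Level-order visits nodes level by level from the root, left to right within each level.
Level 0: 20
Level 1: 38, 10
Level 2: 2, 39, 11
Level 3: 31
Level 4: 15, 29
Full level-order sequence: 20, 38, 10, 2, 39, 11, 31, 15, 29.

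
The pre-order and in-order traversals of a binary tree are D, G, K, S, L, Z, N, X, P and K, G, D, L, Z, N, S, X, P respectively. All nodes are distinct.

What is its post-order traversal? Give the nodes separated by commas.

The first element of pre-order is the root; it splits in-order into left and right subtrees.
Root D: left subtree has 2 nodes {K, G}, right has 6 {L, Z, N, S, X, P}.
  Root G: left subtree has 1 node {K}, right has 0 { }.
  Root S: left subtree has 3 nodes {L, Z, N}, right has 2 {X, P}.
    Root L: left subtree has 0 nodes { }, right has 2 {Z, N}.
      Root Z: left subtree has 0 nodes { }, right has 1 {N}.
    Root X: left subtree has 0 nodes { }, right has 1 {P}.

K, G, N, Z, L, P, X, S, D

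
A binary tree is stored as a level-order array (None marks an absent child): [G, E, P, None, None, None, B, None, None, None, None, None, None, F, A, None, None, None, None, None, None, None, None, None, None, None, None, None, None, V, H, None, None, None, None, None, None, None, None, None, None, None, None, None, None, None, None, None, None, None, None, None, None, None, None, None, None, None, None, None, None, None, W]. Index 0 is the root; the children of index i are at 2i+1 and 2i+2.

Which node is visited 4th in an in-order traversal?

F

In-order visits the left subtree, then the node, then the right subtree.
At G: go left to E.
  E is a leaf — visit E.
Visit G.
At G: go right to P.
  At P: no left child.
  Visit P.
  At P: go right to B.
    At B: go left to F.
      F is a leaf — visit F.
    Visit B.
    At B: go right to A.
      At A: go left to V.
        V is a leaf — visit V.
      Visit A.
      At A: go right to H.
        At H: no left child.
        Visit H.
        At H: go right to W.
          W is a leaf — visit W.
Full in-order sequence: E, G, P, F, B, V, A, H, W.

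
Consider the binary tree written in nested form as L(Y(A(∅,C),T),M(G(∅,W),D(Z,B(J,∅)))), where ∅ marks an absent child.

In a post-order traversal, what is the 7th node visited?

Z

Post-order visits the left subtree, then the right subtree, then the node.
At L: go left to Y.
  At Y: go left to A.
    At A: no left child.
    At A: go right to C.
      C is a leaf — visit C.
    Visit A.
  At Y: go right to T.
    T is a leaf — visit T.
  Visit Y.
At L: go right to M.
  At M: go left to G.
    At G: no left child.
    At G: go right to W.
      W is a leaf — visit W.
    Visit G.
  At M: go right to D.
    At D: go left to Z.
      Z is a leaf — visit Z.
    At D: go right to B.
      At B: go left to J.
        J is a leaf — visit J.
      At B: no right child.
      Visit B.
    Visit D.
  Visit M.
Visit L.
Full post-order sequence: C, A, T, Y, W, G, Z, J, B, D, M, L.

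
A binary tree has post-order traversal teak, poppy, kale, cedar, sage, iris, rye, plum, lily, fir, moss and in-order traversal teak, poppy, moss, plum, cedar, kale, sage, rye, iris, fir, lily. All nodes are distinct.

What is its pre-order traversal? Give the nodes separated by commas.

moss, poppy, teak, fir, plum, rye, sage, cedar, kale, iris, lily

The last element of post-order is the root; it splits in-order into left and right subtrees.
Root moss: left subtree has 2 nodes {teak, poppy}, right has 8 {plum, cedar, kale, sage, rye, iris, fir, lily}.
  Root poppy: left subtree has 1 node {teak}, right has 0 { }.
  Root fir: left subtree has 6 nodes {plum, cedar, kale, sage, rye, iris}, right has 1 {lily}.
    Root plum: left subtree has 0 nodes { }, right has 5 {cedar, kale, sage, rye, iris}.
      Root rye: left subtree has 3 nodes {cedar, kale, sage}, right has 1 {iris}.
        Root sage: left subtree has 2 nodes {cedar, kale}, right has 0 { }.
          Root cedar: left subtree has 0 nodes { }, right has 1 {kale}.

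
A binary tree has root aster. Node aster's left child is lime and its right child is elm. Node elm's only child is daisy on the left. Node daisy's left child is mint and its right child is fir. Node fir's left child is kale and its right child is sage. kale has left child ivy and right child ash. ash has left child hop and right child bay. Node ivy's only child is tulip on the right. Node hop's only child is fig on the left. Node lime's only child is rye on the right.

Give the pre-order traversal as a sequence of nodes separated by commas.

aster, lime, rye, elm, daisy, mint, fir, kale, ivy, tulip, ash, hop, fig, bay, sage

Pre-order visits the node, then its left subtree, then its right subtree.
Visit aster.
At aster: go left to lime.
  Visit lime.
  At lime: no left child.
  At lime: go right to rye.
    rye is a leaf — visit rye.
At aster: go right to elm.
  Visit elm.
  At elm: go left to daisy.
    Visit daisy.
    At daisy: go left to mint.
      mint is a leaf — visit mint.
    At daisy: go right to fir.
      Visit fir.
      At fir: go left to kale.
        Visit kale.
        At kale: go left to ivy.
          Visit ivy.
          At ivy: no left child.
          At ivy: go right to tulip.
            tulip is a leaf — visit tulip.
        At kale: go right to ash.
          Visit ash.
          At ash: go left to hop.
            Visit hop.
            At hop: go left to fig.
              fig is a leaf — visit fig.
            At hop: no right child.
          At ash: go right to bay.
            bay is a leaf — visit bay.
      At fir: go right to sage.
        sage is a leaf — visit sage.
  At elm: no right child.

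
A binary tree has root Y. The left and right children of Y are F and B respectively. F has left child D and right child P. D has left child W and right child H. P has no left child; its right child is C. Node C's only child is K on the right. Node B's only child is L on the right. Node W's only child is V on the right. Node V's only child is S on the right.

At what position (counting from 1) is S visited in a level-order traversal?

12

Level-order visits nodes level by level from the root, left to right within each level.
Level 0: Y
Level 1: F, B
Level 2: D, P, L
Level 3: W, H, C
Level 4: V, K
Level 5: S
Full level-order sequence: Y, F, B, D, P, L, W, H, C, V, K, S.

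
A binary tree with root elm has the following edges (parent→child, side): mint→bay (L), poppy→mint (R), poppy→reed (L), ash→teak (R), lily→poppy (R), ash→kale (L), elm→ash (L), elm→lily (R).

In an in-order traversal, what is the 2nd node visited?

In-order visits the left subtree, then the node, then the right subtree.
At elm: go left to ash.
  At ash: go left to kale.
    kale is a leaf — visit kale.
  Visit ash.
  At ash: go right to teak.
    teak is a leaf — visit teak.
Visit elm.
At elm: go right to lily.
  At lily: no left child.
  Visit lily.
  At lily: go right to poppy.
    At poppy: go left to reed.
      reed is a leaf — visit reed.
    Visit poppy.
    At poppy: go right to mint.
      At mint: go left to bay.
        bay is a leaf — visit bay.
      Visit mint.
      At mint: no right child.
Full in-order sequence: kale, ash, teak, elm, lily, reed, poppy, bay, mint.

ash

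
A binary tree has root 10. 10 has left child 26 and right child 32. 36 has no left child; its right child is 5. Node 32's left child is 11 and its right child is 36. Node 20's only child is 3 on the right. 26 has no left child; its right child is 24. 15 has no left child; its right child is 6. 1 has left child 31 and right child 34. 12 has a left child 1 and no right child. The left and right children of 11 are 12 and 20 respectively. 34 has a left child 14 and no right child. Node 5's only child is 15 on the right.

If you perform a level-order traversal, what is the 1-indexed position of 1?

Level-order visits nodes level by level from the root, left to right within each level.
Level 0: 10
Level 1: 26, 32
Level 2: 24, 11, 36
Level 3: 12, 20, 5
Level 4: 1, 3, 15
Level 5: 31, 34, 6
Level 6: 14
Full level-order sequence: 10, 26, 32, 24, 11, 36, 12, 20, 5, 1, 3, 15, 31, 34, 6, 14.

10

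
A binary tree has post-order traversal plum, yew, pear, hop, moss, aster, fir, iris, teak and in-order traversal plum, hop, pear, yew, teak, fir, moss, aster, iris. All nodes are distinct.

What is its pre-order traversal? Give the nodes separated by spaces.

teak hop plum pear yew iris fir aster moss

The last element of post-order is the root; it splits in-order into left and right subtrees.
Root teak: left subtree has 4 nodes {plum, hop, pear, yew}, right has 4 {fir, moss, aster, iris}.
  Root hop: left subtree has 1 node {plum}, right has 2 {pear, yew}.
    Root pear: left subtree has 0 nodes { }, right has 1 {yew}.
  Root iris: left subtree has 3 nodes {fir, moss, aster}, right has 0 { }.
    Root fir: left subtree has 0 nodes { }, right has 2 {moss, aster}.
      Root aster: left subtree has 1 node {moss}, right has 0 { }.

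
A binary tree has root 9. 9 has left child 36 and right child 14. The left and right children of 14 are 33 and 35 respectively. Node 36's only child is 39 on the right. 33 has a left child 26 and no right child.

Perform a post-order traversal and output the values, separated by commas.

39, 36, 26, 33, 35, 14, 9

Post-order visits the left subtree, then the right subtree, then the node.
At 9: go left to 36.
  At 36: no left child.
  At 36: go right to 39.
    39 is a leaf — visit 39.
  Visit 36.
At 9: go right to 14.
  At 14: go left to 33.
    At 33: go left to 26.
      26 is a leaf — visit 26.
    At 33: no right child.
    Visit 33.
  At 14: go right to 35.
    35 is a leaf — visit 35.
  Visit 14.
Visit 9.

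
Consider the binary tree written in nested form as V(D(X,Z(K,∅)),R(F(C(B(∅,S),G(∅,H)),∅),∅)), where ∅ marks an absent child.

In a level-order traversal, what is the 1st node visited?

V

Level-order visits nodes level by level from the root, left to right within each level.
Level 0: V
Level 1: D, R
Level 2: X, Z, F
Level 3: K, C
Level 4: B, G
Level 5: S, H
Full level-order sequence: V, D, R, X, Z, F, K, C, B, G, S, H.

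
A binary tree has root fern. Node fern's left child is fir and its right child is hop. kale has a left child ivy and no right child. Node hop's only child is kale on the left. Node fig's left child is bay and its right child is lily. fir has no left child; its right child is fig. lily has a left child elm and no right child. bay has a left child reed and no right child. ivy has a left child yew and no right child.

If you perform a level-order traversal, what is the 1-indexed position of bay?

6

Level-order visits nodes level by level from the root, left to right within each level.
Level 0: fern
Level 1: fir, hop
Level 2: fig, kale
Level 3: bay, lily, ivy
Level 4: reed, elm, yew
Full level-order sequence: fern, fir, hop, fig, kale, bay, lily, ivy, reed, elm, yew.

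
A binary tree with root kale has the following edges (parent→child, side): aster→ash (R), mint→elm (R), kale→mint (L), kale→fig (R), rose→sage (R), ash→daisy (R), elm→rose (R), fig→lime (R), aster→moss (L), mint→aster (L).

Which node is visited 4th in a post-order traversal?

Post-order visits the left subtree, then the right subtree, then the node.
At kale: go left to mint.
  At mint: go left to aster.
    At aster: go left to moss.
      moss is a leaf — visit moss.
    At aster: go right to ash.
      At ash: no left child.
      At ash: go right to daisy.
        daisy is a leaf — visit daisy.
      Visit ash.
    Visit aster.
  At mint: go right to elm.
    At elm: no left child.
    At elm: go right to rose.
      At rose: no left child.
      At rose: go right to sage.
        sage is a leaf — visit sage.
      Visit rose.
    Visit elm.
  Visit mint.
At kale: go right to fig.
  At fig: no left child.
  At fig: go right to lime.
    lime is a leaf — visit lime.
  Visit fig.
Visit kale.
Full post-order sequence: moss, daisy, ash, aster, sage, rose, elm, mint, lime, fig, kale.

aster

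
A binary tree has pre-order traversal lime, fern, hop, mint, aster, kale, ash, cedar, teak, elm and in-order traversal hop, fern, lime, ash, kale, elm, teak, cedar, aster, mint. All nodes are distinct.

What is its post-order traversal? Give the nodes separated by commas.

hop, fern, ash, elm, teak, cedar, kale, aster, mint, lime

The first element of pre-order is the root; it splits in-order into left and right subtrees.
Root lime: left subtree has 2 nodes {hop, fern}, right has 7 {ash, kale, elm, teak, cedar, aster, mint}.
  Root fern: left subtree has 1 node {hop}, right has 0 { }.
  Root mint: left subtree has 6 nodes {ash, kale, elm, teak, cedar, aster}, right has 0 { }.
    Root aster: left subtree has 5 nodes {ash, kale, elm, teak, cedar}, right has 0 { }.
      Root kale: left subtree has 1 node {ash}, right has 3 {elm, teak, cedar}.
        Root cedar: left subtree has 2 nodes {elm, teak}, right has 0 { }.
          Root teak: left subtree has 1 node {elm}, right has 0 { }.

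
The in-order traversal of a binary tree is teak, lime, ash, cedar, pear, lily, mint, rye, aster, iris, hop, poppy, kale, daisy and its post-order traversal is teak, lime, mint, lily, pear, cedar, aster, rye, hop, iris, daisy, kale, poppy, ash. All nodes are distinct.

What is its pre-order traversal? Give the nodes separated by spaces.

The last element of post-order is the root; it splits in-order into left and right subtrees.
Root ash: left subtree has 2 nodes {teak, lime}, right has 11 {cedar, pear, lily, mint, rye, aster, iris, hop, poppy, kale, daisy}.
  Root lime: left subtree has 1 node {teak}, right has 0 { }.
  Root poppy: left subtree has 8 nodes {cedar, pear, lily, mint, rye, aster, iris, hop}, right has 2 {kale, daisy}.
    Root iris: left subtree has 6 nodes {cedar, pear, lily, mint, rye, aster}, right has 1 {hop}.
      Root rye: left subtree has 4 nodes {cedar, pear, lily, mint}, right has 1 {aster}.
        Root cedar: left subtree has 0 nodes { }, right has 3 {pear, lily, mint}.
          Root pear: left subtree has 0 nodes { }, right has 2 {lily, mint}.
            Root lily: left subtree has 0 nodes { }, right has 1 {mint}.
    Root kale: left subtree has 0 nodes { }, right has 1 {daisy}.

ash lime teak poppy iris rye cedar pear lily mint aster hop kale daisy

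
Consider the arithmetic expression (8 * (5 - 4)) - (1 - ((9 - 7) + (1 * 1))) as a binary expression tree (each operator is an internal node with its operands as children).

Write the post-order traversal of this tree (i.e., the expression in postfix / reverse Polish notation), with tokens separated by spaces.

8 5 4 - * 1 9 7 - 1 1 * + - -

Post-order on an expression tree gives postfix notation: for each operator, emit left operand, right operand, then the operator.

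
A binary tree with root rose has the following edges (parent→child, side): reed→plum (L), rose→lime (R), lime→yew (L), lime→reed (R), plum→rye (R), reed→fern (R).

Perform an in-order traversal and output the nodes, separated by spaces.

In-order visits the left subtree, then the node, then the right subtree.
At rose: no left child.
Visit rose.
At rose: go right to lime.
  At lime: go left to yew.
    yew is a leaf — visit yew.
  Visit lime.
  At lime: go right to reed.
    At reed: go left to plum.
      At plum: no left child.
      Visit plum.
      At plum: go right to rye.
        rye is a leaf — visit rye.
    Visit reed.
    At reed: go right to fern.
      fern is a leaf — visit fern.

rose yew lime plum rye reed fern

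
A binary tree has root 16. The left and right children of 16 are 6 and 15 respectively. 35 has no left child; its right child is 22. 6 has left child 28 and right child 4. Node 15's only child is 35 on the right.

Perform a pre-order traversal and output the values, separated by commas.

Pre-order visits the node, then its left subtree, then its right subtree.
Visit 16.
At 16: go left to 6.
  Visit 6.
  At 6: go left to 28.
    28 is a leaf — visit 28.
  At 6: go right to 4.
    4 is a leaf — visit 4.
At 16: go right to 15.
  Visit 15.
  At 15: no left child.
  At 15: go right to 35.
    Visit 35.
    At 35: no left child.
    At 35: go right to 22.
      22 is a leaf — visit 22.

16, 6, 28, 4, 15, 35, 22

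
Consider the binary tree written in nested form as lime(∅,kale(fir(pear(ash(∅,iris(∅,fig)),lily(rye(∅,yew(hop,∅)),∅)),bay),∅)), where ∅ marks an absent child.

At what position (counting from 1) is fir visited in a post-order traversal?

Post-order visits the left subtree, then the right subtree, then the node.
At lime: no left child.
At lime: go right to kale.
  At kale: go left to fir.
    At fir: go left to pear.
      At pear: go left to ash.
        At ash: no left child.
        At ash: go right to iris.
          At iris: no left child.
          At iris: go right to fig.
            fig is a leaf — visit fig.
          Visit iris.
        Visit ash.
      At pear: go right to lily.
        At lily: go left to rye.
          At rye: no left child.
          At rye: go right to yew.
            At yew: go left to hop.
              hop is a leaf — visit hop.
            At yew: no right child.
            Visit yew.
          Visit rye.
        At lily: no right child.
        Visit lily.
      Visit pear.
    At fir: go right to bay.
      bay is a leaf — visit bay.
    Visit fir.
  At kale: no right child.
  Visit kale.
Visit lime.
Full post-order sequence: fig, iris, ash, hop, yew, rye, lily, pear, bay, fir, kale, lime.

10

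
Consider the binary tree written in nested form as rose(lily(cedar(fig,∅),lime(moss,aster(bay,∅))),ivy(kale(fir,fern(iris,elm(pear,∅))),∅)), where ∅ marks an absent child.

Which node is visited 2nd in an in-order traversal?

In-order visits the left subtree, then the node, then the right subtree.
At rose: go left to lily.
  At lily: go left to cedar.
    At cedar: go left to fig.
      fig is a leaf — visit fig.
    Visit cedar.
    At cedar: no right child.
  Visit lily.
  At lily: go right to lime.
    At lime: go left to moss.
      moss is a leaf — visit moss.
    Visit lime.
    At lime: go right to aster.
      At aster: go left to bay.
        bay is a leaf — visit bay.
      Visit aster.
      At aster: no right child.
Visit rose.
At rose: go right to ivy.
  At ivy: go left to kale.
    At kale: go left to fir.
      fir is a leaf — visit fir.
    Visit kale.
    At kale: go right to fern.
      At fern: go left to iris.
        iris is a leaf — visit iris.
      Visit fern.
      At fern: go right to elm.
        At elm: go left to pear.
          pear is a leaf — visit pear.
        Visit elm.
        At elm: no right child.
  Visit ivy.
  At ivy: no right child.
Full in-order sequence: fig, cedar, lily, moss, lime, bay, aster, rose, fir, kale, iris, fern, pear, elm, ivy.

cedar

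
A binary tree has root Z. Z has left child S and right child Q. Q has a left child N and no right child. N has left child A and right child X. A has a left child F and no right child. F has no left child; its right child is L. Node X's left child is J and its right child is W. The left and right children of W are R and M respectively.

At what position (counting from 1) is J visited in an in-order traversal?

In-order visits the left subtree, then the node, then the right subtree.
At Z: go left to S.
  S is a leaf — visit S.
Visit Z.
At Z: go right to Q.
  At Q: go left to N.
    At N: go left to A.
      At A: go left to F.
        At F: no left child.
        Visit F.
        At F: go right to L.
          L is a leaf — visit L.
      Visit A.
      At A: no right child.
    Visit N.
    At N: go right to X.
      At X: go left to J.
        J is a leaf — visit J.
      Visit X.
      At X: go right to W.
        At W: go left to R.
          R is a leaf — visit R.
        Visit W.
        At W: go right to M.
          M is a leaf — visit M.
  Visit Q.
  At Q: no right child.
Full in-order sequence: S, Z, F, L, A, N, J, X, R, W, M, Q.

7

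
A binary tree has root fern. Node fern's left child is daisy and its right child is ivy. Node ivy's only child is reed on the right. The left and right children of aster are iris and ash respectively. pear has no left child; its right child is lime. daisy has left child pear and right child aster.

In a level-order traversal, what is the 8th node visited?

iris

Level-order visits nodes level by level from the root, left to right within each level.
Level 0: fern
Level 1: daisy, ivy
Level 2: pear, aster, reed
Level 3: lime, iris, ash
Full level-order sequence: fern, daisy, ivy, pear, aster, reed, lime, iris, ash.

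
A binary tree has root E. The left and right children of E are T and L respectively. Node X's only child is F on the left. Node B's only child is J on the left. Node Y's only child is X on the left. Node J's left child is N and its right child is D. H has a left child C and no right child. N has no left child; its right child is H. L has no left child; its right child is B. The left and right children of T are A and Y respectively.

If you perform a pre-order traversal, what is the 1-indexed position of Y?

Pre-order visits the node, then its left subtree, then its right subtree.
Visit E.
At E: go left to T.
  Visit T.
  At T: go left to A.
    A is a leaf — visit A.
  At T: go right to Y.
    Visit Y.
    At Y: go left to X.
      Visit X.
      At X: go left to F.
        F is a leaf — visit F.
      At X: no right child.
    At Y: no right child.
At E: go right to L.
  Visit L.
  At L: no left child.
  At L: go right to B.
    Visit B.
    At B: go left to J.
      Visit J.
      At J: go left to N.
        Visit N.
        At N: no left child.
        At N: go right to H.
          Visit H.
          At H: go left to C.
            C is a leaf — visit C.
          At H: no right child.
      At J: go right to D.
        D is a leaf — visit D.
    At B: no right child.
Full pre-order sequence: E, T, A, Y, X, F, L, B, J, N, H, C, D.

4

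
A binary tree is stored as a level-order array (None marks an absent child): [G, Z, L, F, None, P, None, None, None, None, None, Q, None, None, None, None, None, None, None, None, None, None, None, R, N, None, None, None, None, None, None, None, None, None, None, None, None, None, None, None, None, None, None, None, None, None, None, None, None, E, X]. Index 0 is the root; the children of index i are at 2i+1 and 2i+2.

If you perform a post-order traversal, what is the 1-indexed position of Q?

7

Post-order visits the left subtree, then the right subtree, then the node.
At G: go left to Z.
  At Z: go left to F.
    F is a leaf — visit F.
  At Z: no right child.
  Visit Z.
At G: go right to L.
  At L: go left to P.
    At P: go left to Q.
      At Q: go left to R.
        R is a leaf — visit R.
      At Q: go right to N.
        At N: go left to E.
          E is a leaf — visit E.
        At N: go right to X.
          X is a leaf — visit X.
        Visit N.
      Visit Q.
    At P: no right child.
    Visit P.
  At L: no right child.
  Visit L.
Visit G.
Full post-order sequence: F, Z, R, E, X, N, Q, P, L, G.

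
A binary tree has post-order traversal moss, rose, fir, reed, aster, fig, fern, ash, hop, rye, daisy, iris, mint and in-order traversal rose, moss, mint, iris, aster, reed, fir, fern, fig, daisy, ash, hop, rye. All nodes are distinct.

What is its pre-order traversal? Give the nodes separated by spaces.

The last element of post-order is the root; it splits in-order into left and right subtrees.
Root mint: left subtree has 2 nodes {rose, moss}, right has 10 {iris, aster, reed, fir, fern, fig, daisy, ash, hop, rye}.
  Root rose: left subtree has 0 nodes { }, right has 1 {moss}.
  Root iris: left subtree has 0 nodes { }, right has 9 {aster, reed, fir, fern, fig, daisy, ash, hop, rye}.
    Root daisy: left subtree has 5 nodes {aster, reed, fir, fern, fig}, right has 3 {ash, hop, rye}.
      Root fern: left subtree has 3 nodes {aster, reed, fir}, right has 1 {fig}.
        Root aster: left subtree has 0 nodes { }, right has 2 {reed, fir}.
          Root reed: left subtree has 0 nodes { }, right has 1 {fir}.
      Root rye: left subtree has 2 nodes {ash, hop}, right has 0 { }.
        Root hop: left subtree has 1 node {ash}, right has 0 { }.

mint rose moss iris daisy fern aster reed fir fig rye hop ash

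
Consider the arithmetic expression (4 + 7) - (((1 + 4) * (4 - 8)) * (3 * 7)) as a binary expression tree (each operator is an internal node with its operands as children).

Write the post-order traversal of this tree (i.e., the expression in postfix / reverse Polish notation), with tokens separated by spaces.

4 7 + 1 4 + 4 8 - * 3 7 * * -

Post-order on an expression tree gives postfix notation: for each operator, emit left operand, right operand, then the operator.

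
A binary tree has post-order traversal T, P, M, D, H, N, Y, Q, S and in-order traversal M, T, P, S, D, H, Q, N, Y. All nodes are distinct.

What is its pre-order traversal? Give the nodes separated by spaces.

S M P T Q H D Y N

The last element of post-order is the root; it splits in-order into left and right subtrees.
Root S: left subtree has 3 nodes {M, T, P}, right has 5 {D, H, Q, N, Y}.
  Root M: left subtree has 0 nodes { }, right has 2 {T, P}.
    Root P: left subtree has 1 node {T}, right has 0 { }.
  Root Q: left subtree has 2 nodes {D, H}, right has 2 {N, Y}.
    Root H: left subtree has 1 node {D}, right has 0 { }.
    Root Y: left subtree has 1 node {N}, right has 0 { }.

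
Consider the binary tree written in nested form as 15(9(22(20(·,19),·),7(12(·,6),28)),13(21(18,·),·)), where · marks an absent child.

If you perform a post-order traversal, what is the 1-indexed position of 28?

Post-order visits the left subtree, then the right subtree, then the node.
At 15: go left to 9.
  At 9: go left to 22.
    At 22: go left to 20.
      At 20: no left child.
      At 20: go right to 19.
        19 is a leaf — visit 19.
      Visit 20.
    At 22: no right child.
    Visit 22.
  At 9: go right to 7.
    At 7: go left to 12.
      At 12: no left child.
      At 12: go right to 6.
        6 is a leaf — visit 6.
      Visit 12.
    At 7: go right to 28.
      28 is a leaf — visit 28.
    Visit 7.
  Visit 9.
At 15: go right to 13.
  At 13: go left to 21.
    At 21: go left to 18.
      18 is a leaf — visit 18.
    At 21: no right child.
    Visit 21.
  At 13: no right child.
  Visit 13.
Visit 15.
Full post-order sequence: 19, 20, 22, 6, 12, 28, 7, 9, 18, 21, 13, 15.

6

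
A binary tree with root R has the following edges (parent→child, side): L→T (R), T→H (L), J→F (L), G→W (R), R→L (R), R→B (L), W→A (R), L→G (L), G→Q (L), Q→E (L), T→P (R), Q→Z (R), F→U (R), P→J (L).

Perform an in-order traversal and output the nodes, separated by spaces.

In-order visits the left subtree, then the node, then the right subtree.
At R: go left to B.
  B is a leaf — visit B.
Visit R.
At R: go right to L.
  At L: go left to G.
    At G: go left to Q.
      At Q: go left to E.
        E is a leaf — visit E.
      Visit Q.
      At Q: go right to Z.
        Z is a leaf — visit Z.
    Visit G.
    At G: go right to W.
      At W: no left child.
      Visit W.
      At W: go right to A.
        A is a leaf — visit A.
  Visit L.
  At L: go right to T.
    At T: go left to H.
      H is a leaf — visit H.
    Visit T.
    At T: go right to P.
      At P: go left to J.
        At J: go left to F.
          At F: no left child.
          Visit F.
          At F: go right to U.
            U is a leaf — visit U.
        Visit J.
        At J: no right child.
      Visit P.
      At P: no right child.

B R E Q Z G W A L H T F U J P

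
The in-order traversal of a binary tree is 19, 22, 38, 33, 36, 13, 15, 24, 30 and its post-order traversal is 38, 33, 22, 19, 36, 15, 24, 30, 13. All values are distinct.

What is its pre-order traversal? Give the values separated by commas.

The last element of post-order is the root; it splits in-order into left and right subtrees.
Root 13: left subtree has 5 nodes {19, 22, 38, 33, 36}, right has 3 {15, 24, 30}.
  Root 36: left subtree has 4 nodes {19, 22, 38, 33}, right has 0 { }.
    Root 19: left subtree has 0 nodes { }, right has 3 {22, 38, 33}.
      Root 22: left subtree has 0 nodes { }, right has 2 {38, 33}.
        Root 33: left subtree has 1 node {38}, right has 0 { }.
  Root 30: left subtree has 2 nodes {15, 24}, right has 0 { }.
    Root 24: left subtree has 1 node {15}, right has 0 { }.

13, 36, 19, 22, 33, 38, 30, 24, 15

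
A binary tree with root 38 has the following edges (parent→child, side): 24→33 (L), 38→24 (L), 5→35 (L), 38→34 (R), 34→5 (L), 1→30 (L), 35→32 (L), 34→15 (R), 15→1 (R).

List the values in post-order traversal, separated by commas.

Post-order visits the left subtree, then the right subtree, then the node.
At 38: go left to 24.
  At 24: go left to 33.
    33 is a leaf — visit 33.
  At 24: no right child.
  Visit 24.
At 38: go right to 34.
  At 34: go left to 5.
    At 5: go left to 35.
      At 35: go left to 32.
        32 is a leaf — visit 32.
      At 35: no right child.
      Visit 35.
    At 5: no right child.
    Visit 5.
  At 34: go right to 15.
    At 15: no left child.
    At 15: go right to 1.
      At 1: go left to 30.
        30 is a leaf — visit 30.
      At 1: no right child.
      Visit 1.
    Visit 15.
  Visit 34.
Visit 38.

33, 24, 32, 35, 5, 30, 1, 15, 34, 38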